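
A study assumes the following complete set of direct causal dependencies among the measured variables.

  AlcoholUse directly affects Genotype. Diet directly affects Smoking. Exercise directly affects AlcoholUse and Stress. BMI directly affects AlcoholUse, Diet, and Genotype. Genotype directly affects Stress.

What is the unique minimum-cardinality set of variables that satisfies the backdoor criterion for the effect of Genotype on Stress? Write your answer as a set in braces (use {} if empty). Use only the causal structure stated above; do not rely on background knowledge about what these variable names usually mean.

{Exercise}

Variables eligible for adjustment (non-descendants of Genotype, excluding Genotype and Stress): {AlcoholUse, BMI, Diet, Exercise, Smoking}.
Backdoor paths from Genotype to Stress:
  P1: Genotype <- BMI -> AlcoholUse <- Exercise -> Stress
  P2: Genotype <- AlcoholUse <- Exercise -> Stress
The empty set is not sufficient: P2 (Genotype <- AlcoholUse <- Exercise -> Stress) has no collider blocking it and no conditioned non-collider, so it is open.
Try {Exercise}:
  P1: blocked at collider AlcoholUse (neither it nor any descendant is in the conditioning set).
  P2: blocked at fork node Exercise ∈ conditioning set.
{Exercise} contains no descendant of Genotype and blocks every backdoor path.
No other singleton works — e.g. {BMI} leaves P2 open — so {Exercise} is the unique smallest valid adjustment set.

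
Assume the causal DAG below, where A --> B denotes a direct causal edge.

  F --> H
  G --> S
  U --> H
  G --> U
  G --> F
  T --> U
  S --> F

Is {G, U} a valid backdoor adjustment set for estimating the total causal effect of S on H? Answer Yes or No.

Backdoor paths from S to H (paths whose first edge points into S):
  P1: S <- G -> U -> H
  P2: S <- G -> F -> H
Condition 1 (no descendant of S in the set): holds — descendants of S are {F, H}; none are in {G, U}.
Condition 2 (every backdoor path blocked by {G, U}):
  P1: blocked at fork node G ∈ conditioning set.
  P2: blocked at fork node G ∈ conditioning set.
{G, U} satisfies the backdoor criterion.

Yes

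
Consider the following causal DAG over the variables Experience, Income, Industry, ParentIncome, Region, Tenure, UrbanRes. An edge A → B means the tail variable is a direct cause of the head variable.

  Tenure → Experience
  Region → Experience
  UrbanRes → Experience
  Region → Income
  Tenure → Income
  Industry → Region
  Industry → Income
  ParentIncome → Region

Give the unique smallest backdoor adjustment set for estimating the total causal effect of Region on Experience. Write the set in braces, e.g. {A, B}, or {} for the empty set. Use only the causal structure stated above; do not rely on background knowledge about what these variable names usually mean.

Variables eligible for adjustment (non-descendants of Region, excluding Region and Experience): {Industry, ParentIncome, Tenure, UrbanRes}.
Backdoor paths from Region to Experience:
  P1: Region <- Industry -> Income <- Tenure -> Experience
Each backdoor path contains an unconditioned collider, so every path is already blocked with the empty conditioning set:
  P1: blocked at collider Income (neither it nor any descendant is in the conditioning set).
The empty set is therefore the unique smallest valid set.

{}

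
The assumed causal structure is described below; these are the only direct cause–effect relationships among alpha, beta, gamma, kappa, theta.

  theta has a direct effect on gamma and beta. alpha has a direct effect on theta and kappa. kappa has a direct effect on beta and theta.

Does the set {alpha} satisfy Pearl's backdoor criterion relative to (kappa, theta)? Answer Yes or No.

Backdoor paths from kappa to theta (paths whose first edge points into kappa):
  P1: kappa <- alpha -> theta
Condition 1 (no descendant of kappa in the set): holds — descendants of kappa are {beta, gamma, theta}; none are in {alpha}.
Condition 2 (every backdoor path blocked by {alpha}):
  P1: blocked at fork node alpha ∈ conditioning set.
{alpha} satisfies the backdoor criterion.

Yes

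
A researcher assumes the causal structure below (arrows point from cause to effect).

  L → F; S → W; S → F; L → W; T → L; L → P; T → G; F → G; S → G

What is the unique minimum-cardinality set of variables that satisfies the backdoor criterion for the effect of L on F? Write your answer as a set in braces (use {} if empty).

{}

Variables eligible for adjustment (non-descendants of L, excluding L and F): {S, T}.
Backdoor paths from L to F:
  P1: L <- T -> G <- S -> F
  P2: L <- T -> G <- F
Each backdoor path contains an unconditioned collider, so every path is already blocked with the empty conditioning set:
  P1: blocked at collider G (neither it nor any descendant is in the conditioning set).
  P2: blocked at collider G (neither it nor any descendant is in the conditioning set).
The empty set is therefore the unique smallest valid set.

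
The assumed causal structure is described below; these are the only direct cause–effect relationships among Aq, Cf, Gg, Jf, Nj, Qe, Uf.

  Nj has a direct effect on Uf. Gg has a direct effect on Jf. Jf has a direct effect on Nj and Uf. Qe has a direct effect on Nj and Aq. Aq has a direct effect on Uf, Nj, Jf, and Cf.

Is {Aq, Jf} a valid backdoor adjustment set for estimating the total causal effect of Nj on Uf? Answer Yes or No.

Backdoor paths from Nj to Uf (paths whose first edge points into Nj):
  P1: Nj <- Qe -> Aq -> Jf -> Uf
  P2: Nj <- Qe -> Aq -> Uf
  P3: Nj <- Aq -> Jf -> Uf
  P4: Nj <- Aq -> Uf
  P5: Nj <- Jf <- Aq -> Uf
  P6: Nj <- Jf -> Uf
Condition 1 (no descendant of Nj in the set): holds — descendants of Nj are {Uf}; none are in {Aq, Jf}.
Condition 2 (every backdoor path blocked by {Aq, Jf}):
  P1: blocked at chain node Aq ∈ conditioning set.
  P2: blocked at chain node Aq ∈ conditioning set.
  P3: blocked at fork node Aq ∈ conditioning set.
  P4: blocked at fork node Aq ∈ conditioning set.
  P5: blocked at chain node Jf ∈ conditioning set.
  P6: blocked at fork node Jf ∈ conditioning set.
{Aq, Jf} satisfies the backdoor criterion.

Yes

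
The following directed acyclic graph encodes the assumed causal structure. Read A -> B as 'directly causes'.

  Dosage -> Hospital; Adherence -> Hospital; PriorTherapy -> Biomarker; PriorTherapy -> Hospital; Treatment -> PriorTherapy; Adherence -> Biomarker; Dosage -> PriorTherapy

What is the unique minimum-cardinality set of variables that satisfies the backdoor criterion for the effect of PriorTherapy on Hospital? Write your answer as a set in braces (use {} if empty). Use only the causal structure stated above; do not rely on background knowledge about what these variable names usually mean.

Variables eligible for adjustment (non-descendants of PriorTherapy, excluding PriorTherapy and Hospital): {Adherence, Dosage, Treatment}.
Backdoor paths from PriorTherapy to Hospital:
  P1: PriorTherapy <- Dosage -> Hospital
The empty set is not sufficient: P1 (PriorTherapy <- Dosage -> Hospital) has no collider blocking it and no conditioned non-collider, so it is open.
Try {Dosage}:
  P1: blocked at fork node Dosage ∈ conditioning set.
{Dosage} contains no descendant of PriorTherapy and blocks every backdoor path.
No other singleton works — e.g. {Adherence} leaves P1 open — so {Dosage} is the unique smallest valid adjustment set.

{Dosage}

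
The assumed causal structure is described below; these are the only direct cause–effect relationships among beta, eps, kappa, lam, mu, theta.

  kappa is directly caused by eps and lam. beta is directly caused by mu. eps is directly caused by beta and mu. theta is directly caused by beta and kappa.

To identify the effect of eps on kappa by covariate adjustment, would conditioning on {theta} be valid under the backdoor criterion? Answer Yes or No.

Backdoor paths from eps to kappa (paths whose first edge points into eps):
  P1: eps <- mu -> beta -> theta <- kappa
  P2: eps <- beta -> theta <- kappa
Condition 1 (no descendant of eps in the set): FAILS — theta is a descendant of eps.
Condition 2 (every backdoor path blocked by {theta}):
  P1: open — collider(s) theta are conditioned on (or have a conditioned descendant) and no non-collider on the path is in the set.
  P2: open — collider(s) theta are conditioned on (or have a conditioned descendant) and no non-collider on the path is in the set.
{theta} does not satisfy the backdoor criterion.

No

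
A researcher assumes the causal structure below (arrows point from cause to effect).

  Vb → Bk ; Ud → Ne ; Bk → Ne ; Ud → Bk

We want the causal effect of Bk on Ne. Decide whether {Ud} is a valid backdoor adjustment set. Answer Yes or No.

Yes

Backdoor paths from Bk to Ne (paths whose first edge points into Bk):
  P1: Bk <- Ud -> Ne
Condition 1 (no descendant of Bk in the set): holds — descendants of Bk are {Ne}; none are in {Ud}.
Condition 2 (every backdoor path blocked by {Ud}):
  P1: blocked at fork node Ud ∈ conditioning set.
{Ud} satisfies the backdoor criterion.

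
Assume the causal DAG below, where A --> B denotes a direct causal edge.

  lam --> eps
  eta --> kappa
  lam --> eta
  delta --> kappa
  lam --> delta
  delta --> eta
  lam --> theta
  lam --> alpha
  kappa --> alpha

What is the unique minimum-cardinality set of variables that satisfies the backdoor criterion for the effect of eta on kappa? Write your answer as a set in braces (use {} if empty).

Variables eligible for adjustment (non-descendants of eta, excluding eta and kappa): {delta, eps, lam, theta}.
Backdoor paths from eta to kappa:
  P1: eta <- lam -> delta -> kappa
  P2: eta <- lam -> alpha <- kappa
  P3: eta <- delta <- lam -> alpha <- kappa
  P4: eta <- delta -> kappa
The empty set is not sufficient: P1 (eta <- lam -> delta -> kappa) has no collider blocking it and no conditioned non-collider, so it is open.
Try {delta}:
  P1: blocked at chain node delta ∈ conditioning set.
  P2: blocked at collider alpha (neither it nor any descendant is in the conditioning set).
  P3: blocked at chain node delta ∈ conditioning set.
  P4: blocked at fork node delta ∈ conditioning set.
{delta} contains no descendant of eta and blocks every backdoor path.
No other singleton works — e.g. {lam} leaves P4 open — so {delta} is the unique smallest valid adjustment set.

{delta}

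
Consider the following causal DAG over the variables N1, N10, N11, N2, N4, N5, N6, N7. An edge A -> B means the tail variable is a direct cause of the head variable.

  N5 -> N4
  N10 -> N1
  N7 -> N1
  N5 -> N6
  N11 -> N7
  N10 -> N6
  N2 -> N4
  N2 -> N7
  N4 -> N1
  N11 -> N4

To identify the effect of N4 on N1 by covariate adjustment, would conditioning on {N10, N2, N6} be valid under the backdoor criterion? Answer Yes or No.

No

Backdoor paths from N4 to N1 (paths whose first edge points into N4):
  P1: N4 <- N5 -> N6 <- N10 -> N1
  P2: N4 <- N2 -> N7 -> N1
  P3: N4 <- N11 -> N7 -> N1
Condition 1 (no descendant of N4 in the set): holds — descendants of N4 are {N1}; none are in {N10, N2, N6}.
Condition 2 (every backdoor path blocked by {N10, N2, N6}):
  P1: blocked at fork node N10 ∈ conditioning set.
  P2: blocked at fork node N2 ∈ conditioning set.
  P3: open — no interior node is in the conditioning set.
{N10, N2, N6} does not satisfy the backdoor criterion.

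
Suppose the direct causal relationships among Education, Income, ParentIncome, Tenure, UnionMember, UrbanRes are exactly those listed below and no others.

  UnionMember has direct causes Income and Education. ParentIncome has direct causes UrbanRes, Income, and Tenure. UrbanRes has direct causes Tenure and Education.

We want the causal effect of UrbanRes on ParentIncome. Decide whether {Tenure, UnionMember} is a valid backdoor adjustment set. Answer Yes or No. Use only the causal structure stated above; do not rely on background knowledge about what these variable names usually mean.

No

Backdoor paths from UrbanRes to ParentIncome (paths whose first edge points into UrbanRes):
  P1: UrbanRes <- Education -> UnionMember <- Income -> ParentIncome
  P2: UrbanRes <- Tenure -> ParentIncome
Condition 1 (no descendant of UrbanRes in the set): holds — descendants of UrbanRes are {ParentIncome}; none are in {Tenure, UnionMember}.
Condition 2 (every backdoor path blocked by {Tenure, UnionMember}):
  P1: open — collider(s) UnionMember are conditioned on (or have a conditioned descendant) and no non-collider on the path is in the set.
  P2: blocked at fork node Tenure ∈ conditioning set.
{Tenure, UnionMember} does not satisfy the backdoor criterion.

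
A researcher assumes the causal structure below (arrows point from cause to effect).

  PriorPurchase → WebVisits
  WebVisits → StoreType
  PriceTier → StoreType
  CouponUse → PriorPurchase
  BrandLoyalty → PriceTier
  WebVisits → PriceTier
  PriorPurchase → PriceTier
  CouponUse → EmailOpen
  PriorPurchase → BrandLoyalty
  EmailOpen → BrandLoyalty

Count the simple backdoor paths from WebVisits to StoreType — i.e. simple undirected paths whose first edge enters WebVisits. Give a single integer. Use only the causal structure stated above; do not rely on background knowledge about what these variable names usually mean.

3

A backdoor path from WebVisits to StoreType is any simple undirected path whose first edge points into WebVisits (i.e. leaves WebVisits via a parent).
Parents of WebVisits: {PriorPurchase}.
Enumerating:
  P1: WebVisits <- PriorPurchase <- CouponUse -> EmailOpen -> BrandLoyalty -> PriceTier -> StoreType
  P2: WebVisits <- PriorPurchase -> BrandLoyalty -> PriceTier -> StoreType
  P3: WebVisits <- PriorPurchase -> PriceTier -> StoreType
That exhausts the simple backdoor paths. Count: 3.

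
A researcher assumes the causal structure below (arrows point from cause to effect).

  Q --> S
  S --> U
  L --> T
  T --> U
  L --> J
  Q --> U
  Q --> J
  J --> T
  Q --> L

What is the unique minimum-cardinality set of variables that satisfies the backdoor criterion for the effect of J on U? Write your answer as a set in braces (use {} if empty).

Variables eligible for adjustment (non-descendants of J, excluding J and U): {L, Q, S}.
Backdoor paths from J to U:
  P1: J <- Q -> L -> T -> U
  P2: J <- Q -> S -> U
  P3: J <- Q -> U
  P4: J <- L <- Q -> S -> U
  P5: J <- L <- Q -> U
  P6: J <- L -> T -> U
The empty set is not sufficient: P1 (J <- Q -> L -> T -> U) has no collider blocking it and no conditioned non-collider, so it is open.
Try {L, Q}:
  P1: blocked at fork node Q ∈ conditioning set.
  P2: blocked at fork node Q ∈ conditioning set.
  P3: blocked at fork node Q ∈ conditioning set.
  P4: blocked at chain node L ∈ conditioning set.
  P5: blocked at chain node L ∈ conditioning set.
  P6: blocked at fork node L ∈ conditioning set.
{L, Q} contains no descendant of J and blocks every backdoor path.
Every element of {L, Q} is needed (dropping L leaves P6 open; dropping Q leaves P2 open), so no proper subset is valid.
Among all size-2 subsets of the eligible variables, only {L, Q} blocks every backdoor path, so it is the unique smallest valid adjustment set.

{L, Q}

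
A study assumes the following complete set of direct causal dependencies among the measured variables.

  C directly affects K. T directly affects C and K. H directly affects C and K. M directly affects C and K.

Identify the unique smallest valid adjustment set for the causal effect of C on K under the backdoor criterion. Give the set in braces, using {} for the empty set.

Variables eligible for adjustment (non-descendants of C, excluding C and K): {H, M, T}.
Backdoor paths from C to K:
  P1: C <- M -> K
  P2: C <- H -> K
  P3: C <- T -> K
The empty set is not sufficient: P1 (C <- M -> K) has no collider blocking it and no conditioned non-collider, so it is open.
Try {H, M, T}:
  P1: blocked at fork node M ∈ conditioning set.
  P2: blocked at fork node H ∈ conditioning set.
  P3: blocked at fork node T ∈ conditioning set.
{H, M, T} contains no descendant of C and blocks every backdoor path.
Every element of {H, M, T} is needed (dropping H leaves P2 open; dropping M leaves P1 open; dropping T leaves P3 open), so no proper subset is valid.
Among all size-3 subsets of the eligible variables, only {H, M, T} blocks every backdoor path, so it is the unique smallest valid adjustment set.

{H, M, T}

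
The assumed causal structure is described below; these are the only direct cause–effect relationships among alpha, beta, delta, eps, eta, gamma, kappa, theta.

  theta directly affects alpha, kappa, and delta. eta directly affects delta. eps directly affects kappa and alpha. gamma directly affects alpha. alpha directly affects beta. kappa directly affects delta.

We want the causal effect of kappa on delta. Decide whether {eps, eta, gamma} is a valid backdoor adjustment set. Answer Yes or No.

Backdoor paths from kappa to delta (paths whose first edge points into kappa):
  P1: kappa <- eps -> alpha <- theta -> delta
  P2: kappa <- theta -> delta
Condition 1 (no descendant of kappa in the set): holds — descendants of kappa are {delta}; none are in {eps, eta, gamma}.
Condition 2 (every backdoor path blocked by {eps, eta, gamma}):
  P1: blocked at fork node eps ∈ conditioning set.
  P2: open — no interior node is in the conditioning set.
{eps, eta, gamma} does not satisfy the backdoor criterion.

No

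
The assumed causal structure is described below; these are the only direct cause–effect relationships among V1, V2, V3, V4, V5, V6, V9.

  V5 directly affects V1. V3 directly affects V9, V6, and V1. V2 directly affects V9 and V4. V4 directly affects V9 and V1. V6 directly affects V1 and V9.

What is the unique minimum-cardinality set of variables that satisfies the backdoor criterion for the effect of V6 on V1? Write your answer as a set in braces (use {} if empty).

Variables eligible for adjustment (non-descendants of V6, excluding V6 and V1): {V2, V3, V4, V5}.
Backdoor paths from V6 to V1:
  P1: V6 <- V3 -> V9 <- V2 -> V4 -> V1
  P2: V6 <- V3 -> V9 <- V4 -> V1
  P3: V6 <- V3 -> V1
The empty set is not sufficient: P3 (V6 <- V3 -> V1) has no collider blocking it and no conditioned non-collider, so it is open.
Try {V3}:
  P1: blocked at fork node V3 ∈ conditioning set.
  P2: blocked at fork node V3 ∈ conditioning set.
  P3: blocked at fork node V3 ∈ conditioning set.
{V3} contains no descendant of V6 and blocks every backdoor path.
No other singleton works — e.g. {V5} leaves P3 open — so {V3} is the unique smallest valid adjustment set.

{V3}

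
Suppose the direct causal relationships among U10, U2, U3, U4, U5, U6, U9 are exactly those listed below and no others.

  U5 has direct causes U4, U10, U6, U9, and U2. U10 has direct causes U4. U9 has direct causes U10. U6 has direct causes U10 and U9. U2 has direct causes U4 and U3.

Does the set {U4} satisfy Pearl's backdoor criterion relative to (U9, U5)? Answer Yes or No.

Backdoor paths from U9 to U5 (paths whose first edge points into U9):
  P1: U9 <- U10 <- U4 -> U2 -> U5
  P2: U9 <- U10 <- U4 -> U5
  P3: U9 <- U10 -> U6 -> U5
  P4: U9 <- U10 -> U5
Condition 1 (no descendant of U9 in the set): holds — descendants of U9 are {U5, U6}; none are in {U4}.
Condition 2 (every backdoor path blocked by {U4}):
  P1: blocked at fork node U4 ∈ conditioning set.
  P2: blocked at fork node U4 ∈ conditioning set.
  P3: open — no interior node is in the conditioning set.
  P4: open — no interior node is in the conditioning set.
{U4} does not satisfy the backdoor criterion.

No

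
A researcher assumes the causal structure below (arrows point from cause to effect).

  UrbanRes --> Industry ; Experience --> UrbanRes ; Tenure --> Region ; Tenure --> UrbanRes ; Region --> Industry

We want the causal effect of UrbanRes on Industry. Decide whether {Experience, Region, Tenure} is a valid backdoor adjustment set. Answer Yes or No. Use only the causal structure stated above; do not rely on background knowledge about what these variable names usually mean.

Yes

Backdoor paths from UrbanRes to Industry (paths whose first edge points into UrbanRes):
  P1: UrbanRes <- Tenure -> Region -> Industry
Condition 1 (no descendant of UrbanRes in the set): holds — descendants of UrbanRes are {Industry}; none are in {Experience, Region, Tenure}.
Condition 2 (every backdoor path blocked by {Experience, Region, Tenure}):
  P1: blocked at fork node Tenure ∈ conditioning set.
{Experience, Region, Tenure} satisfies the backdoor criterion.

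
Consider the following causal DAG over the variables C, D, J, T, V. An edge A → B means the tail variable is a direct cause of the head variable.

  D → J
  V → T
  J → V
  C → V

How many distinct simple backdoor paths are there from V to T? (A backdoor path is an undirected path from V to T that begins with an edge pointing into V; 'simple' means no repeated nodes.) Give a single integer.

A backdoor path from V to T is any simple undirected path whose first edge points into V (i.e. leaves V via a parent).
Parents of V: {C, J}.
No simple path from any parent of V reaches T without revisiting V, so there are no backdoor paths.

0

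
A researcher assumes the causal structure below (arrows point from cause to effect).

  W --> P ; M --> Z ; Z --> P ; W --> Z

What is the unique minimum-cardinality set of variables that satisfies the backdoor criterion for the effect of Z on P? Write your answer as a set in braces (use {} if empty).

{W}

Variables eligible for adjustment (non-descendants of Z, excluding Z and P): {M, W}.
Backdoor paths from Z to P:
  P1: Z <- W -> P
The empty set is not sufficient: P1 (Z <- W -> P) has no collider blocking it and no conditioned non-collider, so it is open.
Try {W}:
  P1: blocked at fork node W ∈ conditioning set.
{W} contains no descendant of Z and blocks every backdoor path.
No other singleton works — e.g. {M} leaves P1 open — so {W} is the unique smallest valid adjustment set.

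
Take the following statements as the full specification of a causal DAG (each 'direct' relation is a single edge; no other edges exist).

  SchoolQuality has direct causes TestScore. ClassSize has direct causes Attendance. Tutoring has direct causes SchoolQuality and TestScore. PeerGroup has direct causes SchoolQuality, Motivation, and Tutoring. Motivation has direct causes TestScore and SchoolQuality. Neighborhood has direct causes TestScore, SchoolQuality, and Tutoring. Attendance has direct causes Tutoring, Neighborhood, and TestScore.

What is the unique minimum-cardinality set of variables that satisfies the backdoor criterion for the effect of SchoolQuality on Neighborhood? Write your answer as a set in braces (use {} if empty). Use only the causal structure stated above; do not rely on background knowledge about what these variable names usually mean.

{TestScore}

Variables eligible for adjustment (non-descendants of SchoolQuality, excluding SchoolQuality and Neighborhood): {TestScore}.
Backdoor paths from SchoolQuality to Neighborhood:
  P1: SchoolQuality <- TestScore -> Tutoring -> Neighborhood
  P2: SchoolQuality <- TestScore -> Tutoring -> Attendance <- Neighborhood
  P3: SchoolQuality <- TestScore -> Neighborhood
  P4: SchoolQuality <- TestScore -> Motivation -> PeerGroup <- Tutoring -> Neighborhood
  P5: SchoolQuality <- TestScore -> Motivation -> PeerGroup <- Tutoring -> Attendance <- Neighborhood
  P6: SchoolQuality <- TestScore -> Attendance <- Tutoring -> Neighborhood
  P7: SchoolQuality <- TestScore -> Attendance <- Neighborhood
The empty set is not sufficient: P1 (SchoolQuality <- TestScore -> Tutoring -> Neighborhood) has no collider blocking it and no conditioned non-collider, so it is open.
Try {TestScore}:
  P1: blocked at fork node TestScore ∈ conditioning set.
  P2: blocked at fork node TestScore ∈ conditioning set.
  P3: blocked at fork node TestScore ∈ conditioning set.
  P4: blocked at fork node TestScore ∈ conditioning set.
  P5: blocked at fork node TestScore ∈ conditioning set.
  P6: blocked at fork node TestScore ∈ conditioning set.
  P7: blocked at fork node TestScore ∈ conditioning set.
{TestScore} contains no descendant of SchoolQuality and blocks every backdoor path.
{TestScore} is the unique smallest valid adjustment set.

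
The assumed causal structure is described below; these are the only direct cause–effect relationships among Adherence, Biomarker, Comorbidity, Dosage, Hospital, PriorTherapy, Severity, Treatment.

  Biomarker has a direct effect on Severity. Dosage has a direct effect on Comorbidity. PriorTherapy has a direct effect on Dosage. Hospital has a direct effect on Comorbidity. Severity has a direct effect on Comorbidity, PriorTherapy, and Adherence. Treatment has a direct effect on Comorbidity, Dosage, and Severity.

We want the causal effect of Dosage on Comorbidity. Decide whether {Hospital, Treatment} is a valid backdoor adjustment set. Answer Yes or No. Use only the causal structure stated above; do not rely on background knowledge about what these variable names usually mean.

Backdoor paths from Dosage to Comorbidity (paths whose first edge points into Dosage):
  P1: Dosage <- Treatment -> Severity -> Comorbidity
  P2: Dosage <- Treatment -> Comorbidity
  P3: Dosage <- PriorTherapy <- Severity <- Treatment -> Comorbidity
  P4: Dosage <- PriorTherapy <- Severity -> Comorbidity
Condition 1 (no descendant of Dosage in the set): holds — descendants of Dosage are {Comorbidity}; none are in {Hospital, Treatment}.
Condition 2 (every backdoor path blocked by {Hospital, Treatment}):
  P1: blocked at fork node Treatment ∈ conditioning set.
  P2: blocked at fork node Treatment ∈ conditioning set.
  P3: blocked at fork node Treatment ∈ conditioning set.
  P4: open — no interior node is in the conditioning set.
{Hospital, Treatment} does not satisfy the backdoor criterion.

No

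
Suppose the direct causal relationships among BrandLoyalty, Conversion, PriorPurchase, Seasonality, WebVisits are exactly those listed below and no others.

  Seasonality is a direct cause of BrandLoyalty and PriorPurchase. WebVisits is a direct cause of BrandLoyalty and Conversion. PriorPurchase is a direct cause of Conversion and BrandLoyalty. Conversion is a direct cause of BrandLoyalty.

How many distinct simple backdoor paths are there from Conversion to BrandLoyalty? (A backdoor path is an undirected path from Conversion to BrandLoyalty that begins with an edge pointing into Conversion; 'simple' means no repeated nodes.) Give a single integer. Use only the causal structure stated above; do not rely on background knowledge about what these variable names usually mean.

3

A backdoor path from Conversion to BrandLoyalty is any simple undirected path whose first edge points into Conversion (i.e. leaves Conversion via a parent).
Parents of Conversion: {PriorPurchase, WebVisits}.
Enumerating:
  P1: Conversion <- WebVisits -> BrandLoyalty
  P2: Conversion <- PriorPurchase <- Seasonality -> BrandLoyalty
  P3: Conversion <- PriorPurchase -> BrandLoyalty
That exhausts the simple backdoor paths. Count: 3.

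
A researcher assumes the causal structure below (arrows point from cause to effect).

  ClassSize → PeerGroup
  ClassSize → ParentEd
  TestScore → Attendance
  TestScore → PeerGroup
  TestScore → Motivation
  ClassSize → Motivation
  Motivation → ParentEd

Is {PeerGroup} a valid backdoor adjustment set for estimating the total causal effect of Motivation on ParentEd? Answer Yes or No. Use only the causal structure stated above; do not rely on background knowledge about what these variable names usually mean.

No

Backdoor paths from Motivation to ParentEd (paths whose first edge points into Motivation):
  P1: Motivation <- ClassSize -> ParentEd
  P2: Motivation <- TestScore -> PeerGroup <- ClassSize -> ParentEd
Condition 1 (no descendant of Motivation in the set): holds — descendants of Motivation are {ParentEd}; none are in {PeerGroup}.
Condition 2 (every backdoor path blocked by {PeerGroup}):
  P1: open — no interior node is in the conditioning set.
  P2: open — collider(s) PeerGroup are conditioned on (or have a conditioned descendant) and no non-collider on the path is in the set.
{PeerGroup} does not satisfy the backdoor criterion.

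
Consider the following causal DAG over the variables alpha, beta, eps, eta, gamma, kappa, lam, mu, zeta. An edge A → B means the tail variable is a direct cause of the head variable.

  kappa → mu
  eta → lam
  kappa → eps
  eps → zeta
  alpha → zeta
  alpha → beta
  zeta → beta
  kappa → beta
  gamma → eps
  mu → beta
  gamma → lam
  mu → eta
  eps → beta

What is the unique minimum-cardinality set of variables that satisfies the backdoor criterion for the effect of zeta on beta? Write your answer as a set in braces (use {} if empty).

Variables eligible for adjustment (non-descendants of zeta, excluding zeta and beta): {alpha, eps, eta, gamma, kappa, lam, mu}.
Backdoor paths from zeta to beta:
  P1: zeta <- alpha -> beta
  P2: zeta <- eps <- gamma -> lam <- eta <- mu <- kappa -> beta
  P3: zeta <- eps <- gamma -> lam <- eta <- mu -> beta
  P4: zeta <- eps <- kappa -> mu -> beta
  P5: zeta <- eps <- kappa -> beta
  P6: zeta <- eps -> beta
The empty set is not sufficient: P1 (zeta <- alpha -> beta) has no collider blocking it and no conditioned non-collider, so it is open.
Try {alpha, eps}:
  P1: blocked at fork node alpha ∈ conditioning set.
  P2: blocked at chain node eps ∈ conditioning set.
  P3: blocked at chain node eps ∈ conditioning set.
  P4: blocked at chain node eps ∈ conditioning set.
  P5: blocked at chain node eps ∈ conditioning set.
  P6: blocked at fork node eps ∈ conditioning set.
{alpha, eps} contains no descendant of zeta and blocks every backdoor path.
Every element of {alpha, eps} is needed (dropping alpha leaves P1 open; dropping eps leaves P4 open), so no proper subset is valid.
Among all size-2 subsets of the eligible variables, only {alpha, eps} blocks every backdoor path, so it is the unique smallest valid adjustment set.

{alpha, eps}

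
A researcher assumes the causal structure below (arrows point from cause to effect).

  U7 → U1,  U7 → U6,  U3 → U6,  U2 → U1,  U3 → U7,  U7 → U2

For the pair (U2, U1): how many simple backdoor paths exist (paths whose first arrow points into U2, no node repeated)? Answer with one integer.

A backdoor path from U2 to U1 is any simple undirected path whose first edge points into U2 (i.e. leaves U2 via a parent).
Parents of U2: {U7}.
Enumerating:
  P1: U2 <- U7 -> U1
That exhausts the simple backdoor paths. Count: 1.

1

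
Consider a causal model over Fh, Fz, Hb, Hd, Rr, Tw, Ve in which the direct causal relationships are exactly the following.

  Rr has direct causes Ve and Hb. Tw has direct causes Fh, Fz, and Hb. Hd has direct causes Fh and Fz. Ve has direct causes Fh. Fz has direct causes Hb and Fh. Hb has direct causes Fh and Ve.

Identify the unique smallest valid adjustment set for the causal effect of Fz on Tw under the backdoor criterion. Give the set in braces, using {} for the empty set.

{Fh, Hb}

Variables eligible for adjustment (non-descendants of Fz, excluding Fz and Tw): {Fh, Hb, Rr, Ve}.
Backdoor paths from Fz to Tw:
  P1: Fz <- Fh -> Ve -> Hb -> Tw
  P2: Fz <- Fh -> Ve -> Rr <- Hb -> Tw
  P3: Fz <- Fh -> Hb -> Tw
  P4: Fz <- Fh -> Tw
  P5: Fz <- Hb <- Fh -> Tw
  P6: Fz <- Hb <- Ve <- Fh -> Tw
  P7: Fz <- Hb -> Rr <- Ve <- Fh -> Tw
  P8: Fz <- Hb -> Tw
The empty set is not sufficient: P1 (Fz <- Fh -> Ve -> Hb -> Tw) has no collider blocking it and no conditioned non-collider, so it is open.
Try {Fh, Hb}:
  P1: blocked at fork node Fh ∈ conditioning set.
  P2: blocked at fork node Fh ∈ conditioning set.
  P3: blocked at fork node Fh ∈ conditioning set.
  P4: blocked at fork node Fh ∈ conditioning set.
  P5: blocked at chain node Hb ∈ conditioning set.
  P6: blocked at chain node Hb ∈ conditioning set.
  P7: blocked at fork node Hb ∈ conditioning set.
  P8: blocked at fork node Hb ∈ conditioning set.
{Fh, Hb} contains no descendant of Fz and blocks every backdoor path.
Every element of {Fh, Hb} is needed (dropping Fh leaves P4 open; dropping Hb leaves P8 open), so no proper subset is valid.
Among all size-2 subsets of the eligible variables, only {Fh, Hb} blocks every backdoor path, so it is the unique smallest valid adjustment set.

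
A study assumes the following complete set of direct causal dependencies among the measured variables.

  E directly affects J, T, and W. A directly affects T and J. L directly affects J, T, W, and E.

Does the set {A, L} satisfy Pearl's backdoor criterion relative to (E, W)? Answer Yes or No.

Backdoor paths from E to W (paths whose first edge points into E):
  P1: E <- L -> W
Condition 1 (no descendant of E in the set): holds — descendants of E are {J, T, W}; none are in {A, L}.
Condition 2 (every backdoor path blocked by {A, L}):
  P1: blocked at fork node L ∈ conditioning set.
{A, L} satisfies the backdoor criterion.

Yes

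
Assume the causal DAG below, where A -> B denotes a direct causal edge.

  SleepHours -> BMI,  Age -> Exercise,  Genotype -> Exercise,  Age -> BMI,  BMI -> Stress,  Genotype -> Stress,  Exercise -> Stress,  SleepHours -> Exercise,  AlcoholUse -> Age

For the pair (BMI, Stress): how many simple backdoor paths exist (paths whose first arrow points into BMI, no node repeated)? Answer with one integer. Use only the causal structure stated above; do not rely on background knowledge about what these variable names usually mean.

A backdoor path from BMI to Stress is any simple undirected path whose first edge points into BMI (i.e. leaves BMI via a parent).
Parents of BMI: {Age, SleepHours}.
Enumerating:
  P1: BMI <- SleepHours -> Exercise <- Genotype -> Stress
  P2: BMI <- SleepHours -> Exercise -> Stress
  P3: BMI <- Age -> Exercise <- Genotype -> Stress
  P4: BMI <- Age -> Exercise -> Stress
That exhausts the simple backdoor paths. Count: 4.

4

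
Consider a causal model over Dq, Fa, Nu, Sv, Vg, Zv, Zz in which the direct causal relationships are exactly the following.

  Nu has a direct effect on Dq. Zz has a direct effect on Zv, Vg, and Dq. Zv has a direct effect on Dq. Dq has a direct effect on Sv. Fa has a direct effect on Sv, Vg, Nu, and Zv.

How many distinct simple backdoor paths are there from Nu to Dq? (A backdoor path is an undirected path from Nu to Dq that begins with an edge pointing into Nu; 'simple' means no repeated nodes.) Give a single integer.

5

A backdoor path from Nu to Dq is any simple undirected path whose first edge points into Nu (i.e. leaves Nu via a parent).
Parents of Nu: {Fa}.
Enumerating:
  P1: Nu <- Fa -> Vg <- Zz -> Zv -> Dq
  P2: Nu <- Fa -> Vg <- Zz -> Dq
  P3: Nu <- Fa -> Zv <- Zz -> Dq
  P4: Nu <- Fa -> Zv -> Dq
  P5: Nu <- Fa -> Sv <- Dq
That exhausts the simple backdoor paths. Count: 5.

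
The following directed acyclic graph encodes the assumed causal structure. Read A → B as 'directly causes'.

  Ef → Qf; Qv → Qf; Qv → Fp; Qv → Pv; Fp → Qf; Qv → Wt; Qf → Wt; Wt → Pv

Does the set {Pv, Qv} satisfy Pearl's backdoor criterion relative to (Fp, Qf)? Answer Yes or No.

No

Backdoor paths from Fp to Qf (paths whose first edge points into Fp):
  P1: Fp <- Qv -> Qf
  P2: Fp <- Qv -> Wt <- Qf
  P3: Fp <- Qv -> Pv <- Wt <- Qf
Condition 1 (no descendant of Fp in the set): FAILS — Pv is a descendant of Fp.
Condition 2 (every backdoor path blocked by {Pv, Qv}):
  P1: blocked at fork node Qv ∈ conditioning set.
  P2: blocked at fork node Qv ∈ conditioning set.
  P3: blocked at fork node Qv ∈ conditioning set.
{Pv, Qv} does not satisfy the backdoor criterion.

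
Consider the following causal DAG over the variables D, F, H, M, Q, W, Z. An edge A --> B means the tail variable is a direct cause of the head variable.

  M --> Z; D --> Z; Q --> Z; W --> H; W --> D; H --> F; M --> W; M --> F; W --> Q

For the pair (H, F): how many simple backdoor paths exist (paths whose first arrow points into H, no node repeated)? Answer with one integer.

A backdoor path from H to F is any simple undirected path whose first edge points into H (i.e. leaves H via a parent).
Parents of H: {W}.
Enumerating:
  P1: H <- W <- M -> F
  P2: H <- W -> Q -> Z <- M -> F
  P3: H <- W -> D -> Z <- M -> F
That exhausts the simple backdoor paths. Count: 3.

3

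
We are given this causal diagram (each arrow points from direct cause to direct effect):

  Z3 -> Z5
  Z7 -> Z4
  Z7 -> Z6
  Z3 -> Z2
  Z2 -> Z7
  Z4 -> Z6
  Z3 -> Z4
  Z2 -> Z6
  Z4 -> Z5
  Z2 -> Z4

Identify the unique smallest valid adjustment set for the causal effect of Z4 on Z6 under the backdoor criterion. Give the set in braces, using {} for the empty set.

{Z2, Z7}

Variables eligible for adjustment (non-descendants of Z4, excluding Z4 and Z6): {Z2, Z3, Z7}.
Backdoor paths from Z4 to Z6:
  P1: Z4 <- Z3 -> Z2 -> Z7 -> Z6
  P2: Z4 <- Z3 -> Z2 -> Z6
  P3: Z4 <- Z2 -> Z7 -> Z6
  P4: Z4 <- Z2 -> Z6
  P5: Z4 <- Z7 <- Z2 -> Z6
  P6: Z4 <- Z7 -> Z6
The empty set is not sufficient: P1 (Z4 <- Z3 -> Z2 -> Z7 -> Z6) has no collider blocking it and no conditioned non-collider, so it is open.
Try {Z2, Z7}:
  P1: blocked at chain node Z2 ∈ conditioning set.
  P2: blocked at chain node Z2 ∈ conditioning set.
  P3: blocked at fork node Z2 ∈ conditioning set.
  P4: blocked at fork node Z2 ∈ conditioning set.
  P5: blocked at chain node Z7 ∈ conditioning set.
  P6: blocked at fork node Z7 ∈ conditioning set.
{Z2, Z7} contains no descendant of Z4 and blocks every backdoor path.
Every element of {Z2, Z7} is needed (dropping Z2 leaves P2 open; dropping Z7 leaves P6 open), so no proper subset is valid.
Among all size-2 subsets of the eligible variables, only {Z2, Z7} blocks every backdoor path, so it is the unique smallest valid adjustment set.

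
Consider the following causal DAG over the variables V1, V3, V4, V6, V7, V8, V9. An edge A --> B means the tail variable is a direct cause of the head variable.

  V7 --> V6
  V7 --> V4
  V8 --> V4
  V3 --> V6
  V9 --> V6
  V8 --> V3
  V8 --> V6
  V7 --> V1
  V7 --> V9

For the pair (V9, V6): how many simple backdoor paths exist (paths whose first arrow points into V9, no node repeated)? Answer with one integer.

3

A backdoor path from V9 to V6 is any simple undirected path whose first edge points into V9 (i.e. leaves V9 via a parent).
Parents of V9: {V7}.
Enumerating:
  P1: V9 <- V7 -> V4 <- V8 -> V3 -> V6
  P2: V9 <- V7 -> V4 <- V8 -> V6
  P3: V9 <- V7 -> V6
That exhausts the simple backdoor paths. Count: 3.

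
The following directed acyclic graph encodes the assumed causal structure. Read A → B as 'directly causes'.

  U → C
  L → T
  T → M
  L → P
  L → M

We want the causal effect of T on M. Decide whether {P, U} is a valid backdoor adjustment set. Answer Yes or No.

Backdoor paths from T to M (paths whose first edge points into T):
  P1: T <- L -> M
Condition 1 (no descendant of T in the set): holds — descendants of T are {M}; none are in {P, U}.
Condition 2 (every backdoor path blocked by {P, U}):
  P1: open — no interior node is in the conditioning set.
{P, U} does not satisfy the backdoor criterion.

No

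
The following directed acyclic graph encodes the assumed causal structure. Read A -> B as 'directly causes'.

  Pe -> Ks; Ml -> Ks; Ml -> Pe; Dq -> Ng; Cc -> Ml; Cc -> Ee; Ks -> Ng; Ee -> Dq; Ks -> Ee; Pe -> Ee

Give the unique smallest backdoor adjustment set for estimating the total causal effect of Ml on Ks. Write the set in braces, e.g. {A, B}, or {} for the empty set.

{}

Variables eligible for adjustment (non-descendants of Ml, excluding Ml and Ks): {Cc}.
Backdoor paths from Ml to Ks:
  P1: Ml <- Cc -> Ee <- Pe -> Ks
  P2: Ml <- Cc -> Ee <- Ks
  P3: Ml <- Cc -> Ee -> Dq -> Ng <- Ks
Each backdoor path contains an unconditioned collider, so every path is already blocked with the empty conditioning set:
  P1: blocked at collider Ee (neither it nor any descendant is in the conditioning set).
  P2: blocked at collider Ee (neither it nor any descendant is in the conditioning set).
  P3: blocked at collider Ng (neither it nor any descendant is in the conditioning set).
The empty set is therefore the unique smallest valid set.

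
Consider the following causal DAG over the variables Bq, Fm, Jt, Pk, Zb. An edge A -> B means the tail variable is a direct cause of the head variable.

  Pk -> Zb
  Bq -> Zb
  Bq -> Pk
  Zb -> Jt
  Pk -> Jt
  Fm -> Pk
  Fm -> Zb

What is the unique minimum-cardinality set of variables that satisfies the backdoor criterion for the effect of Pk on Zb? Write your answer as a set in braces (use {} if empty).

Variables eligible for adjustment (non-descendants of Pk, excluding Pk and Zb): {Bq, Fm}.
Backdoor paths from Pk to Zb:
  P1: Pk <- Fm -> Zb
  P2: Pk <- Bq -> Zb
The empty set is not sufficient: P1 (Pk <- Fm -> Zb) has no collider blocking it and no conditioned non-collider, so it is open.
Try {Bq, Fm}:
  P1: blocked at fork node Fm ∈ conditioning set.
  P2: blocked at fork node Bq ∈ conditioning set.
{Bq, Fm} contains no descendant of Pk and blocks every backdoor path.
Every element of {Bq, Fm} is needed (dropping Bq leaves P2 open; dropping Fm leaves P1 open), so no proper subset is valid.
Among all size-2 subsets of the eligible variables, only {Bq, Fm} blocks every backdoor path, so it is the unique smallest valid adjustment set.

{Bq, Fm}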